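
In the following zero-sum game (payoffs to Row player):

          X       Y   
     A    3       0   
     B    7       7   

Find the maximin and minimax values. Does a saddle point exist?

Maximin = 7, Minimax = 7, Saddle: True

Work:
Row minimums: [0, 7] → maximin = 7
Column maximums: [7, 7] → minimax = 7
Saddle point exists! Game value = 7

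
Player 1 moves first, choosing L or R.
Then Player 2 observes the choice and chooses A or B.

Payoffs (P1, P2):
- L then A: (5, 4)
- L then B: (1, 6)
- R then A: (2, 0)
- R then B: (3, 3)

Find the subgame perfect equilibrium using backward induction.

P1 plays R, P2 plays B after L and B after R; Payoff (3, 3)

Work:
Backward induction:
After L: P2 chooses B → P1 gets 1
After R: P2 chooses B → P1 gets 3
P1 chooses R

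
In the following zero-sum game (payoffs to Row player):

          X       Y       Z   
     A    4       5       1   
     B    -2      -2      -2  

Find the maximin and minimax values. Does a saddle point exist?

Maximin = 1, Minimax = 1, Saddle: True

Work:
Row minimums: [1, -2] → maximin = 1
Column maximums: [4, 5, 1] → minimax = 1
Saddle point exists! Game value = 1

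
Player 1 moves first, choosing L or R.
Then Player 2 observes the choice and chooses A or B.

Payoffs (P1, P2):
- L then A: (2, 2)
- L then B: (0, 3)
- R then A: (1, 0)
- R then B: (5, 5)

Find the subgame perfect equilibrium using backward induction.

P1 plays R, P2 plays B after L and B after R; Payoff (5, 5)

Work:
Backward induction:
After L: P2 chooses B → P1 gets 0
After R: P2 chooses B → P1 gets 5
P1 chooses R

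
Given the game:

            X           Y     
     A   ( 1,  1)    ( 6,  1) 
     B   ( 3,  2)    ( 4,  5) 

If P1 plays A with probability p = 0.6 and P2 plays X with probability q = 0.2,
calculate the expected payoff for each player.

E[P1] = 4.52, E[P2] = 2.36

Work:
E[P1] = p·q·π₁(A,X) + p·(1-q)·π₁(A,Y) + (1-p)·q·π₁(B,X) + (1-p)·(1-q)·π₁(B,Y)
= 0.6·0.2·1 + 0.6·0.8·6 + 0.4·0.2·3 + 0.4·0.8·4
= 4.52

E[P2] = 2.36 (similar calculation)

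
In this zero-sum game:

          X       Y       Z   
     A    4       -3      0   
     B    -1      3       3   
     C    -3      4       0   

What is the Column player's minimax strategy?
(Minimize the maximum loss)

Column should play Z, value = 3

Work:
Column player minimizes Row's maximum payoff:
Column X: max payoff to Row = 4
Column Y: max payoff to Row = 4
Column Z: max payoff to Row = 3
Minimum is 3, achieved by column Z.
Minimax strategy: Z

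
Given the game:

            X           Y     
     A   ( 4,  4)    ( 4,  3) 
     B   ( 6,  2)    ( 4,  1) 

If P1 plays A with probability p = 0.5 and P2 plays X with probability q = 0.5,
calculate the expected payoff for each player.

E[P1] = 4.5, E[P2] = 2.5

Work:
E[P1] = p·q·π₁(A,X) + p·(1-q)·π₁(A,Y) + (1-p)·q·π₁(B,X) + (1-p)·(1-q)·π₁(B,Y)
= 0.5·0.5·4 + 0.5·0.5·4 + 0.5·0.5·6 + 0.5·0.5·4
= 4.5

E[P2] = 2.5 (similar calculation)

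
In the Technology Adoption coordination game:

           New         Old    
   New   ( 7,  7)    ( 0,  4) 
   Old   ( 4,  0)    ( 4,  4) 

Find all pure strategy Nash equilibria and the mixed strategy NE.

Pure NE: (New, New) and (Old, Old); Mixed NE: p = 0.5714, q = 0.5714

Work:
Check pure NE:
(New, New): (7, 7) - no unilateral deviation beneficial
(Old, Old): (4, 4) - no unilateral deviation beneficial
Mixed NE: P1 plays New with p = 0.5714, P2 plays New with q = 0.5714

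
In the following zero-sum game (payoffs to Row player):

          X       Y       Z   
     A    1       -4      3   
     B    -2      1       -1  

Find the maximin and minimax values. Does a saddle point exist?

Maximin = -2, Minimax = 1, Saddle: False

Work:
Row minimums: [-4, -2] → maximin = -2
Column maximums: [1, 1, 3] → minimax = 1
No saddle point (maximin ≠ minimax). Mixed strategy needed.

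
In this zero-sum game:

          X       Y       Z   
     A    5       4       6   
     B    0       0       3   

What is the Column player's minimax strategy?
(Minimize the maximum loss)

Column should play Y, value = 4

Work:
Column player minimizes Row's maximum payoff:
Column X: max payoff to Row = 5
Column Y: max payoff to Row = 4
Column Z: max payoff to Row = 6
Minimum is 4, achieved by column Y.
Minimax strategy: Y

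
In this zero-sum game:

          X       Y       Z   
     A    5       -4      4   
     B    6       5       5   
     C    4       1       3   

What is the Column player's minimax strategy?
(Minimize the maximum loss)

Column should play Y or Z (all achieve the minimum), value = 5

Work:
Column player minimizes Row's maximum payoff:
Column X: max payoff to Row = 6
Column Y: max payoff to Row = 5
Column Z: max payoff to Row = 5
Minimum is 5, achieved by columns Y, Z (tied).
Each of Y or Z is a minimax strategy.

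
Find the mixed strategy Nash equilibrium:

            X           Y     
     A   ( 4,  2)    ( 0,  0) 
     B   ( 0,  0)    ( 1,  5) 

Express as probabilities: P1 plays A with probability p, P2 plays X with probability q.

p = 0.7143, q = 0.2

Work:
Find probabilities that make opponent indifferent:
P2 chooses q to make P1 indifferent between A and B
P1 chooses p to make P2 indifferent between X and Y
Mixed NE: P1 plays (A: 0.7143, B: 0.2857), P2 plays (X: 0.2, Y: 0.8)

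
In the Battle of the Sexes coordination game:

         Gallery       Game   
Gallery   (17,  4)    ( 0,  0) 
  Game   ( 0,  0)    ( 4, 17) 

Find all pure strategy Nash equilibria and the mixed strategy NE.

Pure NE: (Gallery, Gallery) and (Game, Game); Mixed NE: p = 0.8095, q = 0.1905

Work:
Check pure NE:
(Gallery, Gallery): (17, 4) - no unilateral deviation beneficial
(Game, Game): (4, 17) - no unilateral deviation beneficial
Mixed NE: P1 plays Gallery with p = 0.8095, P2 plays Gallery with q = 0.1905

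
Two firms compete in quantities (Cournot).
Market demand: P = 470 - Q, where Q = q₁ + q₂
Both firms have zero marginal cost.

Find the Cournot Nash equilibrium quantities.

q₁* = q₂* = 156.67; P* = 156.67

Work:
Profit: π_i = P·q_i = (a - q_i - q_j)·q_i
FOC: ∂π_i/∂q_i = a - 2q_i - q_j = 0
Reaction function: q_i = (470 - q_j)/2
Symmetry: q* = 470/3 = 156.67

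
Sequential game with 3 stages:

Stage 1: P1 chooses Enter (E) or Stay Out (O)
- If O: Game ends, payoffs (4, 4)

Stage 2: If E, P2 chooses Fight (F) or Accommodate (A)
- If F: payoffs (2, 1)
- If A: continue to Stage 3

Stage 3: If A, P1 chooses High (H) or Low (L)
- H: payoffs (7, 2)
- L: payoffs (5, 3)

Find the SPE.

SPE: (E, A, H); Outcome (7, 2)

Work:
Stage 3: P1 chooses H (7 vs 5)
Stage 2: P2: F->1, A->2 (anticipating H). Choose A
Stage 1: P1: O->4, E->7 (anticipating A, H). Choose E
SPE path: E -> A -> H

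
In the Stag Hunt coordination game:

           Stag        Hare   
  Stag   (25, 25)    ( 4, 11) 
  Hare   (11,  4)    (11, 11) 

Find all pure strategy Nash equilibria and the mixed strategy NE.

Pure NE: (Stag, Stag) and (Hare, Hare); Mixed NE: p = 0.3333, q = 0.3333

Work:
Check pure NE:
(Stag, Stag): (25, 25) - no unilateral deviation beneficial
(Hare, Hare): (11, 11) - no unilateral deviation beneficial
Mixed NE: P1 plays Stag with p = 0.3333, P2 plays Stag with q = 0.3333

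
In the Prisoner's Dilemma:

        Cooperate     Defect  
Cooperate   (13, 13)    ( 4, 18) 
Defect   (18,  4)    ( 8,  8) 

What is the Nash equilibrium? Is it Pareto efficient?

(Defect, Defect) is NE; not Pareto efficient

Work:
Defect dominates Cooperate for both players:
If P2 cooperates: Defect (18) > Cooperate (13)
If P2 defects: Defect (8) > Cooperate (4)
NE: (Defect, Defect) with payoff (8, 8)
But (Cooperate, Cooperate) = (13, 13) Pareto dominates (8, 8)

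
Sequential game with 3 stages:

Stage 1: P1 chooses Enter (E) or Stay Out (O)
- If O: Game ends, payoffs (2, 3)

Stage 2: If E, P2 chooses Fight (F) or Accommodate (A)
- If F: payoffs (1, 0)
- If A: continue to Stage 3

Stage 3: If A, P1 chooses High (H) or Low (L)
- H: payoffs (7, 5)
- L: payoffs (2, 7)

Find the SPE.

SPE: (E, A, H); Outcome (7, 5)

Work:
Stage 3: P1 chooses H (7 vs 2)
Stage 2: P2: F->0, A->5 (anticipating H). Choose A
Stage 1: P1: O->2, E->7 (anticipating A, H). Choose E
SPE path: E -> A -> H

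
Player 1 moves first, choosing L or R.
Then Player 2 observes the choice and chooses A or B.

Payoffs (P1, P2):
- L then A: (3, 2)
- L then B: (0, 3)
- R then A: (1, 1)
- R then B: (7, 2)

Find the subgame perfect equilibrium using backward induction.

P1 plays R, P2 plays B after L and B after R; Payoff (7, 2)

Work:
Backward induction:
After L: P2 chooses B → P1 gets 0
After R: P2 chooses B → P1 gets 7
P1 chooses R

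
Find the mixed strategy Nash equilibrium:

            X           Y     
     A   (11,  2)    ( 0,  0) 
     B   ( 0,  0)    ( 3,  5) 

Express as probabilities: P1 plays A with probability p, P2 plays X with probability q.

p = 0.7143, q = 0.2143

Work:
Find probabilities that make opponent indifferent:
P2 chooses q to make P1 indifferent between A and B
P1 chooses p to make P2 indifferent between X and Y
Mixed NE: P1 plays (A: 0.7143, B: 0.2857), P2 plays (X: 0.2143, Y: 0.7857)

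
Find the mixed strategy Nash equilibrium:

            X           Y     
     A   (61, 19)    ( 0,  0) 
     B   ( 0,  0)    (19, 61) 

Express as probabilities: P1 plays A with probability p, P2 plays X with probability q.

p = 0.7625, q = 0.2375

Work:
Find probabilities that make opponent indifferent:
P2 chooses q to make P1 indifferent between A and B
P1 chooses p to make P2 indifferent between X and Y
Mixed NE: P1 plays (A: 0.7625, B: 0.2375), P2 plays (X: 0.2375, Y: 0.7625)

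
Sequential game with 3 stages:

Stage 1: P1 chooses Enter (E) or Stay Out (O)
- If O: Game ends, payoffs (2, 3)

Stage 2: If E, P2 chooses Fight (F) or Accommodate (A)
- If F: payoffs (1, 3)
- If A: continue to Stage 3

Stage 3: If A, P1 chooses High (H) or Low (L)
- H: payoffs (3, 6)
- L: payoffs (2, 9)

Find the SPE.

SPE: (E, A, H); Outcome (3, 6)

Work:
Stage 3: P1 chooses H (3 vs 2)
Stage 2: P2: F->3, A->6 (anticipating H). Choose A
Stage 1: P1: O->2, E->3 (anticipating A, H). Choose E
SPE path: E -> A -> H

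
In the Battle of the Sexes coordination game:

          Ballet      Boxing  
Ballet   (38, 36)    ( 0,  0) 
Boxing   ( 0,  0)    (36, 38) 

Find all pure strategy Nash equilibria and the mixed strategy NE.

Pure NE: (Ballet, Ballet) and (Boxing, Boxing); Mixed NE: p = 0.5135, q = 0.4865

Work:
Check pure NE:
(Ballet, Ballet): (38, 36) - no unilateral deviation beneficial
(Boxing, Boxing): (36, 38) - no unilateral deviation beneficial
Mixed NE: P1 plays Ballet with p = 0.5135, P2 plays Ballet with q = 0.4865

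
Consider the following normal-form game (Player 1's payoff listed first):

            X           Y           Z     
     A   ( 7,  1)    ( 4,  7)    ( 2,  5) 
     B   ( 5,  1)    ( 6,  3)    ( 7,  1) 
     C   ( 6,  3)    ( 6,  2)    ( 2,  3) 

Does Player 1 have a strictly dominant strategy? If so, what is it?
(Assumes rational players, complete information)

No strictly dominant strategy exists for Player 1

Work:
A strategy strictly dominates another if it gives a strictly higher payoff against every opponent action. Compare each pair of P1's strategies column-by-column:
  A vs B: [7 vs 5, 4 vs 6, 2 vs 7] → A does not strictly dominate B (column Y: 4 ≤ 6)
  A vs C: [7 vs 6, 4 vs 6, 2 vs 2] → A does not strictly dominate C (column Y: 4 ≤ 6)
  B vs A: [5 vs 7, 6 vs 4, 7 vs 2] → B does not strictly dominate A (column X: 5 ≤ 7)
  B vs C: [5 vs 6, 6 vs 6, 7 vs 2] → B does not strictly dominate C (column X: 5 ≤ 6)
  C vs A: [6 vs 7, 6 vs 4, 2 vs 2] → C does not strictly dominate A (column X: 6 ≤ 7)
  C vs B: [6 vs 5, 6 vs 6, 2 vs 7] → C does not strictly dominate B (column Y: 6 ≤ 6)
No single strategy strictly dominates all others → no strictly dominant strategy.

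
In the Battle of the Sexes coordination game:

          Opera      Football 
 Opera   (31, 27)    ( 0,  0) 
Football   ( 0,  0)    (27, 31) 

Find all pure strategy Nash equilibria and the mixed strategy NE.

Pure NE: (Opera, Opera) and (Football, Football); Mixed NE: p = 0.5345, q = 0.4655

Work:
Check pure NE:
(Opera, Opera): (31, 27) - no unilateral deviation beneficial
(Football, Football): (27, 31) - no unilateral deviation beneficial
Mixed NE: P1 plays Opera with p = 0.5345, P2 plays Opera with q = 0.4655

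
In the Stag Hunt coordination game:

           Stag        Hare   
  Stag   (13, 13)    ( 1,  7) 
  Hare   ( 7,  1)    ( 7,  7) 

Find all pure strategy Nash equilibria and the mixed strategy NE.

Pure NE: (Stag, Stag) and (Hare, Hare); Mixed NE: p = 0.5, q = 0.5

Work:
Check pure NE:
(Stag, Stag): (13, 13) - no unilateral deviation beneficial
(Hare, Hare): (7, 7) - no unilateral deviation beneficial
Mixed NE: P1 plays Stag with p = 0.5, P2 plays Stag with q = 0.5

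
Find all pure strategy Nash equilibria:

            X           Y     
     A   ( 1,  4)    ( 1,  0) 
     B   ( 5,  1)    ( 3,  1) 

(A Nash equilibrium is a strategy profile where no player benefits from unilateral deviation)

Nash equilibrium: (B, X), (B, Y)

Work:
Best responses:
  P1 vs X: payoffs [1, 5] → best response B (payoff 5)
  P1 vs Y: payoffs [1, 3] → best response B (payoff 3)
  P2 vs A: payoffs [4, 0] → best response X (payoff 4)
  P2 vs B: payoffs [1, 1] → best response X/Y (payoff 1)
Mutual best responses: (B,X), (B,Y) → Nash equilibria.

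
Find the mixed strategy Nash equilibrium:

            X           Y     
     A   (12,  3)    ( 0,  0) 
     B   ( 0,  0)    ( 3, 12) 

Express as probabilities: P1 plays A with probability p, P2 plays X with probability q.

p = 0.8, q = 0.2

Work:
Find probabilities that make opponent indifferent:
P2 chooses q to make P1 indifferent between A and B
P1 chooses p to make P2 indifferent between X and Y
Mixed NE: P1 plays (A: 0.8, B: 0.2), P2 plays (X: 0.2, Y: 0.8)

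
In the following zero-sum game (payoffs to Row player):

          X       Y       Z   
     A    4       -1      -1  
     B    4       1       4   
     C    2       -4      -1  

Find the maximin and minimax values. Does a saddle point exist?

Maximin = 1, Minimax = 1, Saddle: True

Work:
Row minimums: [-1, 1, -4] → maximin = 1
Column maximums: [4, 1, 4] → minimax = 1
Saddle point exists! Game value = 1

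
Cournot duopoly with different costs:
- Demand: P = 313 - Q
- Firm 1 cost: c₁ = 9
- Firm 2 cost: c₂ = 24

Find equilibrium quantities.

q₁* = 106.33, q₂* = 91.33

Work:
Reaction: q₁ = (313 - 9 - q₂)/2
Reaction: q₂ = (313 - 24 - q₁)/2
Solve simultaneously:
q₁* = (313 - 2×9 + 24)/3 = 106.33
q₂* = (313 - 2×24 + 9)/3 = 91.33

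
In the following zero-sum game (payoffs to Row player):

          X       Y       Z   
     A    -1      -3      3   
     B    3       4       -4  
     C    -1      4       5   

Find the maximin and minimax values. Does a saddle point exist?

Maximin = -1, Minimax = 3, Saddle: False

Work:
Row minimums: [-3, -4, -1] → maximin = -1
Column maximums: [3, 4, 5] → minimax = 3
No saddle point (maximin ≠ minimax). Mixed strategy needed.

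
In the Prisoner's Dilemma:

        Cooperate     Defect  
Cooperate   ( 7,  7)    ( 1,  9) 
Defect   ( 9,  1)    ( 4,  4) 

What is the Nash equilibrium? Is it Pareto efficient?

(Defect, Defect) is NE; not Pareto efficient

Work:
Defect dominates Cooperate for both players:
If P2 cooperates: Defect (9) > Cooperate (7)
If P2 defects: Defect (4) > Cooperate (1)
NE: (Defect, Defect) with payoff (4, 4)
But (Cooperate, Cooperate) = (7, 7) Pareto dominates (4, 4)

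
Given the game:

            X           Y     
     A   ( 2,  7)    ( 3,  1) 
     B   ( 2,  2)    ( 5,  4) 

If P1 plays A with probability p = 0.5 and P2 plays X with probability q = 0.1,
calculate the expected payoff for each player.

E[P1] = 3.8, E[P2] = 2.7

Work:
E[P1] = p·q·π₁(A,X) + p·(1-q)·π₁(A,Y) + (1-p)·q·π₁(B,X) + (1-p)·(1-q)·π₁(B,Y)
= 0.5·0.1·2 + 0.5·0.9·3 + 0.5·0.1·2 + 0.5·0.9·5
= 3.8

E[P2] = 2.7 (similar calculation)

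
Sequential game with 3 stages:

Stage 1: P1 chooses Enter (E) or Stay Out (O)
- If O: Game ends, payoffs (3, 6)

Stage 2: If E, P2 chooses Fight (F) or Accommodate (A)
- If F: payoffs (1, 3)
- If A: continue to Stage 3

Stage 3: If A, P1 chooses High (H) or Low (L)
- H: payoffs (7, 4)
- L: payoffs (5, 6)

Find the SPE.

SPE: (E, A, H); Outcome (7, 4)

Work:
Stage 3: P1 chooses H (7 vs 5)
Stage 2: P2: F->3, A->4 (anticipating H). Choose A
Stage 1: P1: O->3, E->7 (anticipating A, H). Choose E
SPE path: E -> A -> H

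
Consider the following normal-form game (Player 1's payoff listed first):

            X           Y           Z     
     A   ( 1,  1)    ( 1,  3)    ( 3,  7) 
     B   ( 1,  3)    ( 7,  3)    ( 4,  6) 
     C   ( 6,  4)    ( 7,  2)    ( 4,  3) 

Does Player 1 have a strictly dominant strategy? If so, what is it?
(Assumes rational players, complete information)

No strictly dominant strategy exists for Player 1

Work:
A strategy strictly dominates another if it gives a strictly higher payoff against every opponent action. Compare each pair of P1's strategies column-by-column:
  A vs B: [1 vs 1, 1 vs 7, 3 vs 4] → A does not strictly dominate B (column X: 1 ≤ 1)
  A vs C: [1 vs 6, 1 vs 7, 3 vs 4] → A does not strictly dominate C (column X: 1 ≤ 6)
  B vs A: [1 vs 1, 7 vs 1, 4 vs 3] → B does not strictly dominate A (column X: 1 ≤ 1)
  B vs C: [1 vs 6, 7 vs 7, 4 vs 4] → B does not strictly dominate C (column X: 1 ≤ 6)
  C vs A: [6 vs 1, 7 vs 1, 4 vs 3] → C strictly dominates A
  C vs B: [6 vs 1, 7 vs 7, 4 vs 4] → C does not strictly dominate B (column Y: 7 ≤ 7)
No single strategy strictly dominates all others → no strictly dominant strategy.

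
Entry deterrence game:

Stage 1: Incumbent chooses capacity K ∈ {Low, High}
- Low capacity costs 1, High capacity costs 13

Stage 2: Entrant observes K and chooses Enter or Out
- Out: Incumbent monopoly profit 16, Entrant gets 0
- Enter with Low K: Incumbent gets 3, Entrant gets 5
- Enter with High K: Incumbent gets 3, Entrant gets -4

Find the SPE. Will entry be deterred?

SPE: (High, Enter|Low, Out|High); Entry deterred. Incumbent net profit = 3

Work:
After Low K: Entrant enters (5 > 0)
After High K: Entrant stays out (-4 < 0)
Incumbent: Low → 3−1=2, High → 16−13=3
Incumbent chooses High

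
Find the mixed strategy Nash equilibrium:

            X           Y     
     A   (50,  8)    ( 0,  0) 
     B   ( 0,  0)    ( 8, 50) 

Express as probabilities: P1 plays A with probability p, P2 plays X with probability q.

p = 0.8621, q = 0.1379

Work:
Find probabilities that make opponent indifferent:
P2 chooses q to make P1 indifferent between A and B
P1 chooses p to make P2 indifferent between X and Y
Mixed NE: P1 plays (A: 0.8621, B: 0.1379), P2 plays (X: 0.1379, Y: 0.8621)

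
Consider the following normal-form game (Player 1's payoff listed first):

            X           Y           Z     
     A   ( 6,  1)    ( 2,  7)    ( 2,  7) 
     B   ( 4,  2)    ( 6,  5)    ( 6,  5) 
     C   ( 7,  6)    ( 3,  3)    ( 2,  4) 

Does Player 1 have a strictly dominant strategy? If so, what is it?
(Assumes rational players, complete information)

No strictly dominant strategy exists for Player 1

Work:
A strategy strictly dominates another if it gives a strictly higher payoff against every opponent action. Compare each pair of P1's strategies column-by-column:
  A vs B: [6 vs 4, 2 vs 6, 2 vs 6] → A does not strictly dominate B (column Y: 2 ≤ 6)
  A vs C: [6 vs 7, 2 vs 3, 2 vs 2] → A does not strictly dominate C (column X: 6 ≤ 7)
  B vs A: [4 vs 6, 6 vs 2, 6 vs 2] → B does not strictly dominate A (column X: 4 ≤ 6)
  B vs C: [4 vs 7, 6 vs 3, 6 vs 2] → B does not strictly dominate C (column X: 4 ≤ 7)
  C vs A: [7 vs 6, 3 vs 2, 2 vs 2] → C does not strictly dominate A (column Z: 2 ≤ 2)
  C vs B: [7 vs 4, 3 vs 6, 2 vs 6] → C does not strictly dominate B (column Y: 3 ≤ 6)
No single strategy strictly dominates all others → no strictly dominant strategy.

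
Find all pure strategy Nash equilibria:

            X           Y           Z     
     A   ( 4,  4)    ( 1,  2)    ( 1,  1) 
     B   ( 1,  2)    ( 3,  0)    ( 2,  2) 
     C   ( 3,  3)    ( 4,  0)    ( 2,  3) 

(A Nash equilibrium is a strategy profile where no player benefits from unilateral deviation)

Nash equilibrium: (A, X), (B, Z), (C, Z)

Work:
Best responses:
  P1 vs X: payoffs [4, 1, 3] → best response A (payoff 4)
  P1 vs Y: payoffs [1, 3, 4] → best response C (payoff 4)
  P1 vs Z: payoffs [1, 2, 2] → best response B/C (payoff 2)
  P2 vs A: payoffs [4, 2, 1] → best response X (payoff 4)
  P2 vs B: payoffs [2, 0, 2] → best response X/Z (payoff 2)
  P2 vs C: payoffs [3, 0, 3] → best response X/Z (payoff 3)
Mutual best responses: (A,X), (B,Z), (C,Z) → Nash equilibria.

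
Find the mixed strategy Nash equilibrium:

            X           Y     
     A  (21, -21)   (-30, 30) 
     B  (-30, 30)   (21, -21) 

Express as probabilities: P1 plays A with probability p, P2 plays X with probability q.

p = 0.5, q = 0.5

Work:
Find probabilities that make opponent indifferent:
P2 chooses q to make P1 indifferent between A and B
P1 chooses p to make P2 indifferent between X and Y
Mixed NE: P1 plays (A: 0.5, B: 0.5), P2 plays (X: 0.5, Y: 0.5)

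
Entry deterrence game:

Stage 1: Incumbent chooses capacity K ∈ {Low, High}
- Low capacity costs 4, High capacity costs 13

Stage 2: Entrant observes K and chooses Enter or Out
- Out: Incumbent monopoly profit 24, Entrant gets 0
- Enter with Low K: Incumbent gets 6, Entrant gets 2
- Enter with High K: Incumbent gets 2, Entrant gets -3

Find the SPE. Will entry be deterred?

SPE: (High, Enter|Low, Out|High); Entry deterred. Incumbent net profit = 11

Work:
After Low K: Entrant enters (2 > 0)
After High K: Entrant stays out (-3 < 0)
Incumbent: Low → 6−4=2, High → 24−13=11
Incumbent chooses High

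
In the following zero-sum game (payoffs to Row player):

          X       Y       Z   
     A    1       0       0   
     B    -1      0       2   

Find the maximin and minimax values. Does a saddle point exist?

Maximin = 0, Minimax = 0, Saddle: True

Work:
Row minimums: [0, -1] → maximin = 0
Column maximums: [1, 0, 2] → minimax = 0
Saddle point exists! Game value = 0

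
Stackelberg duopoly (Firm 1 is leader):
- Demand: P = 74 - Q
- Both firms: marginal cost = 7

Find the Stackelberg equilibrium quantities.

q₁* (leader) = 33.5, q₂* (follower) = 16.75

Work:
Follower's reaction: q₂ = (a - c - q₁)/2
Leader substitutes: π₁ = q₁·(a - q₁ - (a-c-q₁)/2 - c)
FOC: q₁* = (74 - 7)/2 = 33.50
Then: q₂* = (74 - 7 - 33.5)/2 = 16.75
Leader has first-mover advantage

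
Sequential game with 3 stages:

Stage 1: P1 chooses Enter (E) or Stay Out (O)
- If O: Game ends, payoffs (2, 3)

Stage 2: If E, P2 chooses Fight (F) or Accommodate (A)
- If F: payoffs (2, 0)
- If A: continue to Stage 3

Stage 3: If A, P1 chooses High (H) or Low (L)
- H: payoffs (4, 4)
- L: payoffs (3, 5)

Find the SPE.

SPE: (E, A, H); Outcome (4, 4)

Work:
Stage 3: P1 chooses H (4 vs 3)
Stage 2: P2: F->0, A->4 (anticipating H). Choose A
Stage 1: P1: O->2, E->4 (anticipating A, H). Choose E
SPE path: E -> A -> H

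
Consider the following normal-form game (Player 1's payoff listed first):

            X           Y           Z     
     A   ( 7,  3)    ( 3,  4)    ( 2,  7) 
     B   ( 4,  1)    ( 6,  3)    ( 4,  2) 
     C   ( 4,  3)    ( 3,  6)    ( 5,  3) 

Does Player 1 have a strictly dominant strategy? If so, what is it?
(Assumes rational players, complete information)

No strictly dominant strategy exists for Player 1

Work:
A strategy strictly dominates another if it gives a strictly higher payoff against every opponent action. Compare each pair of P1's strategies column-by-column:
  A vs B: [7 vs 4, 3 vs 6, 2 vs 4] → A does not strictly dominate B (column Y: 3 ≤ 6)
  A vs C: [7 vs 4, 3 vs 3, 2 vs 5] → A does not strictly dominate C (column Y: 3 ≤ 3)
  B vs A: [4 vs 7, 6 vs 3, 4 vs 2] → B does not strictly dominate A (column X: 4 ≤ 7)
  B vs C: [4 vs 4, 6 vs 3, 4 vs 5] → B does not strictly dominate C (column X: 4 ≤ 4)
  C vs A: [4 vs 7, 3 vs 3, 5 vs 2] → C does not strictly dominate A (column X: 4 ≤ 7)
  C vs B: [4 vs 4, 3 vs 6, 5 vs 4] → C does not strictly dominate B (column X: 4 ≤ 4)
No single strategy strictly dominates all others → no strictly dominant strategy.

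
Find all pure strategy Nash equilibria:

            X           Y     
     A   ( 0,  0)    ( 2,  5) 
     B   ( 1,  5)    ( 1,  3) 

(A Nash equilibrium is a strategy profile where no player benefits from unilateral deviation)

Nash equilibrium: (A, Y), (B, X)

Work:
Best responses:
  P1 vs X: payoffs [0, 1] → best response B (payoff 1)
  P1 vs Y: payoffs [2, 1] → best response A (payoff 2)
  P2 vs A: payoffs [0, 5] → best response Y (payoff 5)
  P2 vs B: payoffs [5, 3] → best response X (payoff 5)
Mutual best responses: (A,Y), (B,X) → Nash equilibria.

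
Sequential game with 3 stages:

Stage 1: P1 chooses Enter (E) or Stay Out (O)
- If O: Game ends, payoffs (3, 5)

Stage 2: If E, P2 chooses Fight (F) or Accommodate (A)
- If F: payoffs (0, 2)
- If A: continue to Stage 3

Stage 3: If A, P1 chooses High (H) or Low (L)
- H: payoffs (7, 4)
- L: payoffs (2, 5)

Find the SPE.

SPE: (E, A, H); Outcome (7, 4)

Work:
Stage 3: P1 chooses H (7 vs 2)
Stage 2: P2: F->2, A->4 (anticipating H). Choose A
Stage 1: P1: O->3, E->7 (anticipating A, H). Choose E
SPE path: E -> A -> H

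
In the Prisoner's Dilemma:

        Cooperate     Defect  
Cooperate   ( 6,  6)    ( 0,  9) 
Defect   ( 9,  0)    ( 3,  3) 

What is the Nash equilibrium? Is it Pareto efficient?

(Defect, Defect) is NE; not Pareto efficient

Work:
Defect dominates Cooperate for both players:
If P2 cooperates: Defect (9) > Cooperate (6)
If P2 defects: Defect (3) > Cooperate (0)
NE: (Defect, Defect) with payoff (3, 3)
But (Cooperate, Cooperate) = (6, 6) Pareto dominates (3, 3)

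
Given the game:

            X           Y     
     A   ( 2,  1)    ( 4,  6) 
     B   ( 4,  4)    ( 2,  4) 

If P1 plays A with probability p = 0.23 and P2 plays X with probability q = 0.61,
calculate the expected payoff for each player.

E[P1] = 3.1188, E[P2] = 3.7585

Work:
E[P1] = p·q·π₁(A,X) + p·(1-q)·π₁(A,Y) + (1-p)·q·π₁(B,X) + (1-p)·(1-q)·π₁(B,Y)
= 0.23·0.61·2 + 0.23·0.39·4 + 0.77·0.61·4 + 0.77·0.39·2
= 3.1188

E[P2] = 3.7585 (similar calculation)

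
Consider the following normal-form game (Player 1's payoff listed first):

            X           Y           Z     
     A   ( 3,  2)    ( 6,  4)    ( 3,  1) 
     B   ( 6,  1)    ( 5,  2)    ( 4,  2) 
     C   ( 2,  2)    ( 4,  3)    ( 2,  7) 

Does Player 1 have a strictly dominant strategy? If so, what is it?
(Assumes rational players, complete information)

No strictly dominant strategy exists for Player 1

Work:
A strategy strictly dominates another if it gives a strictly higher payoff against every opponent action. Compare each pair of P1's strategies column-by-column:
  A vs B: [3 vs 6, 6 vs 5, 3 vs 4] → A does not strictly dominate B (column X: 3 ≤ 6)
  A vs C: [3 vs 2, 6 vs 4, 3 vs 2] → A strictly dominates C
  B vs A: [6 vs 3, 5 vs 6, 4 vs 3] → B does not strictly dominate A (column Y: 5 ≤ 6)
  B vs C: [6 vs 2, 5 vs 4, 4 vs 2] → B strictly dominates C
  C vs A: [2 vs 3, 4 vs 6, 2 vs 3] → C does not strictly dominate A (column X: 2 ≤ 3)
  C vs B: [2 vs 6, 4 vs 5, 2 vs 4] → C does not strictly dominate B (column X: 2 ≤ 6)
No single strategy strictly dominates all others → no strictly dominant strategy.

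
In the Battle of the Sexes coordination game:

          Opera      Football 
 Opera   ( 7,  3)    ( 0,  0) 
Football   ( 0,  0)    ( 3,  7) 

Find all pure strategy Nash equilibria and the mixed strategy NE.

Pure NE: (Opera, Opera) and (Football, Football); Mixed NE: p = 0.7, q = 0.3

Work:
Check pure NE:
(Opera, Opera): (7, 3) - no unilateral deviation beneficial
(Football, Football): (3, 7) - no unilateral deviation beneficial
Mixed NE: P1 plays Opera with p = 0.7, P2 plays Opera with q = 0.3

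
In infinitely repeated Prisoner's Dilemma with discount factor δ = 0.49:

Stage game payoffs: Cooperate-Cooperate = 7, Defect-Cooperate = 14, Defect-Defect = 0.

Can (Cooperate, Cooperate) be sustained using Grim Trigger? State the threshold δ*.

δ* = 0.5; since δ = 0.49 < 0.5, cooperation cannot be sustained

Work:
For Grim Trigger:
Cooperate forever: 7/(1-δ)
Defect then punished: 14 + 0·δ/(1-δ)
Need: 7/(1-δ) ≥ 14 + 0·δ/(1-δ)
Solving: δ ≥ (T-R)/(T-P) = (14-7)/(14-0) = 0.5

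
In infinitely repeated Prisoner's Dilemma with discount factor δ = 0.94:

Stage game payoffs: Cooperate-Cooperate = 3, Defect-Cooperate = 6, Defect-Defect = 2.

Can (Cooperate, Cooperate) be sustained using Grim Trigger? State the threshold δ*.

δ* = 0.75; since δ = 0.94 ≥ 0.75, cooperation can be sustained

Work:
For Grim Trigger:
Cooperate forever: 3/(1-δ)
Defect then punished: 6 + 2·δ/(1-δ)
Need: 3/(1-δ) ≥ 6 + 2·δ/(1-δ)
Solving: δ ≥ (T-R)/(T-P) = (6-3)/(6-2) = 0.75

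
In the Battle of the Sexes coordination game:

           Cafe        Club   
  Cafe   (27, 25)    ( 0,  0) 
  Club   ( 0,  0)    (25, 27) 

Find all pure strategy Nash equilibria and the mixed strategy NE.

Pure NE: (Cafe, Cafe) and (Club, Club); Mixed NE: p = 0.5192, q = 0.4808

Work:
Check pure NE:
(Cafe, Cafe): (27, 25) - no unilateral deviation beneficial
(Club, Club): (25, 27) - no unilateral deviation beneficial
Mixed NE: P1 plays Cafe with p = 0.5192, P2 plays Cafe with q = 0.4808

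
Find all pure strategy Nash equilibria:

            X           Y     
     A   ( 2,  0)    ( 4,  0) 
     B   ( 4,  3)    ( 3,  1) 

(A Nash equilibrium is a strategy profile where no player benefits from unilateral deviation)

Nash equilibrium: (A, Y), (B, X)

Work:
Best responses:
  P1 vs X: payoffs [2, 4] → best response B (payoff 4)
  P1 vs Y: payoffs [4, 3] → best response A (payoff 4)
  P2 vs A: payoffs [0, 0] → best response X/Y (payoff 0)
  P2 vs B: payoffs [3, 1] → best response X (payoff 3)
Mutual best responses: (A,Y), (B,X) → Nash equilibria.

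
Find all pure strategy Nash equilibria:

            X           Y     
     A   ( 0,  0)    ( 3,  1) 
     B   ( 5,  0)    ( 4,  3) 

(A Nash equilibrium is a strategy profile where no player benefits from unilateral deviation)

Nash equilibrium: (B, Y)

Work:
Best responses:
  P1 vs X: payoffs [0, 5] → best response B (payoff 5)
  P1 vs Y: payoffs [3, 4] → best response B (payoff 4)
  P2 vs A: payoffs [0, 1] → best response Y (payoff 1)
  P2 vs B: payoffs [0, 3] → best response Y (payoff 3)
Mutual best responses: (B,Y) → Nash equilibria.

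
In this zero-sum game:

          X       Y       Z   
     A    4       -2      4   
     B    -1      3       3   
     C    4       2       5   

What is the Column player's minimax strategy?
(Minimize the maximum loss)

Column should play Y, value = 3

Work:
Column player minimizes Row's maximum payoff:
Column X: max payoff to Row = 4
Column Y: max payoff to Row = 3
Column Z: max payoff to Row = 5
Minimum is 3, achieved by column Y.
Minimax strategy: Y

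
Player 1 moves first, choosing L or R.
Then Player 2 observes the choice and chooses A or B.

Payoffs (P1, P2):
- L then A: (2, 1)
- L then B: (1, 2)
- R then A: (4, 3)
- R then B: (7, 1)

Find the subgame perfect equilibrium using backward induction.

P1 plays R, P2 plays B after L and A after R; Payoff (4, 3)

Work:
Backward induction:
After L: P2 chooses B → P1 gets 1
After R: P2 chooses A → P1 gets 4
P1 chooses R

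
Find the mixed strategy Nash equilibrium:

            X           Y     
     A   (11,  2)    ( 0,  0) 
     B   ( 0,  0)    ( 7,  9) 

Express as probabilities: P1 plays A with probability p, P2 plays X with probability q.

p = 0.8182, q = 0.3889

Work:
Find probabilities that make opponent indifferent:
P2 chooses q to make P1 indifferent between A and B
P1 chooses p to make P2 indifferent between X and Y
Mixed NE: P1 plays (A: 0.8182, B: 0.1818), P2 plays (X: 0.3889, Y: 0.6111)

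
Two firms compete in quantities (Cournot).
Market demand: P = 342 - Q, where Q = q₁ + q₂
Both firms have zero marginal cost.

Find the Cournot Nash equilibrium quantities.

q₁* = q₂* = 114.0; P* = 114.0

Work:
Profit: π_i = P·q_i = (a - q_i - q_j)·q_i
FOC: ∂π_i/∂q_i = a - 2q_i - q_j = 0
Reaction function: q_i = (342 - q_j)/2
Symmetry: q* = 342/3 = 114.0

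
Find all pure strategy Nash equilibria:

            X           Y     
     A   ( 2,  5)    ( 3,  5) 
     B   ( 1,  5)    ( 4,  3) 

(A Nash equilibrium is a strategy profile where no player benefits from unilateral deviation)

Nash equilibrium: (A, X)

Work:
Best responses:
  P1 vs X: payoffs [2, 1] → best response A (payoff 2)
  P1 vs Y: payoffs [3, 4] → best response B (payoff 4)
  P2 vs A: payoffs [5, 5] → best response X/Y (payoff 5)
  P2 vs B: payoffs [5, 3] → best response X (payoff 5)
Mutual best responses: (A,X) → Nash equilibria.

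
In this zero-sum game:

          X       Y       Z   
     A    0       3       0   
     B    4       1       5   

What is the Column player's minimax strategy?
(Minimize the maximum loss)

Column should play Y, value = 3

Work:
Column player minimizes Row's maximum payoff:
Column X: max payoff to Row = 4
Column Y: max payoff to Row = 3
Column Z: max payoff to Row = 5
Minimum is 3, achieved by column Y.
Minimax strategy: Y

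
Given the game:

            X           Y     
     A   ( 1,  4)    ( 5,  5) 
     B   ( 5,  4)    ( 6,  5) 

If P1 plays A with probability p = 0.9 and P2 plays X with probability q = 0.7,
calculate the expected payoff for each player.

E[P1] = 2.51, E[P2] = 4.3

Work:
E[P1] = p·q·π₁(A,X) + p·(1-q)·π₁(A,Y) + (1-p)·q·π₁(B,X) + (1-p)·(1-q)·π₁(B,Y)
= 0.9·0.7·1 + 0.9·0.3·5 + 0.1·0.7·5 + 0.1·0.3·6
= 2.51

E[P2] = 4.3 (similar calculation)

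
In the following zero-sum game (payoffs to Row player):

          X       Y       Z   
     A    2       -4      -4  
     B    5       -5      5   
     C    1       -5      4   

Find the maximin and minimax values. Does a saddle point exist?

Maximin = -4, Minimax = -4, Saddle: True

Work:
Row minimums: [-4, -5, -5] → maximin = -4
Column maximums: [5, -4, 5] → minimax = -4
Saddle point exists! Game value = -4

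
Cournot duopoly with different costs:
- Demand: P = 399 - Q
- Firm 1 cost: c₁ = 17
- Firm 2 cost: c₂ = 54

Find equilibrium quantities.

q₁* = 139.67, q₂* = 102.67

Work:
Reaction: q₁ = (399 - 17 - q₂)/2
Reaction: q₂ = (399 - 54 - q₁)/2
Solve simultaneously:
q₁* = (399 - 2×17 + 54)/3 = 139.67
q₂* = (399 - 2×54 + 17)/3 = 102.67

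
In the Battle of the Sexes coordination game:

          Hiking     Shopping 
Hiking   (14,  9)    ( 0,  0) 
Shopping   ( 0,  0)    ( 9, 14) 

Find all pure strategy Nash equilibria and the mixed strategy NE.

Pure NE: (Hiking, Hiking) and (Shopping, Shopping); Mixed NE: p = 0.6087, q = 0.3913

Work:
Check pure NE:
(Hiking, Hiking): (14, 9) - no unilateral deviation beneficial
(Shopping, Shopping): (9, 14) - no unilateral deviation beneficial
Mixed NE: P1 plays Hiking with p = 0.6087, P2 plays Hiking with q = 0.3913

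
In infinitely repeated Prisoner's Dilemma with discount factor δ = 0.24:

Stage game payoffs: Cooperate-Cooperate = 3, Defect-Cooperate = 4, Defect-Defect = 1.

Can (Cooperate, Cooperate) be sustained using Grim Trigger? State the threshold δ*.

δ* = 0.3333; since δ = 0.24 < 0.3333, cooperation cannot be sustained

Work:
For Grim Trigger:
Cooperate forever: 3/(1-δ)
Defect then punished: 4 + 1·δ/(1-δ)
Need: 3/(1-δ) ≥ 4 + 1·δ/(1-δ)
Solving: δ ≥ (T-R)/(T-P) = (4-3)/(4-1) = 0.3333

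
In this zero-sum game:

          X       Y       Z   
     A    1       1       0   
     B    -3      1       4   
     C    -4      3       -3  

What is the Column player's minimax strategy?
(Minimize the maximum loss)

Column should play X, value = 1

Work:
Column player minimizes Row's maximum payoff:
Column X: max payoff to Row = 1
Column Y: max payoff to Row = 3
Column Z: max payoff to Row = 4
Minimum is 1, achieved by column X.
Minimax strategy: X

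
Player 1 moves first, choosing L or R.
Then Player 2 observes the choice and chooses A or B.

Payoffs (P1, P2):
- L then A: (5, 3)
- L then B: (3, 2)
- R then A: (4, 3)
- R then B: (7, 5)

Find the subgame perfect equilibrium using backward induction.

P1 plays R, P2 plays A after L and B after R; Payoff (7, 5)

Work:
Backward induction:
After L: P2 chooses A → P1 gets 5
After R: P2 chooses B → P1 gets 7
P1 chooses R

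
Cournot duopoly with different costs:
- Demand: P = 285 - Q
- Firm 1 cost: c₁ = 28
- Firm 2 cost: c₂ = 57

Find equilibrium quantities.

q₁* = 95.33, q₂* = 66.33

Work:
Reaction: q₁ = (285 - 28 - q₂)/2
Reaction: q₂ = (285 - 57 - q₁)/2
Solve simultaneously:
q₁* = (285 - 2×28 + 57)/3 = 95.33
q₂* = (285 - 2×57 + 28)/3 = 66.33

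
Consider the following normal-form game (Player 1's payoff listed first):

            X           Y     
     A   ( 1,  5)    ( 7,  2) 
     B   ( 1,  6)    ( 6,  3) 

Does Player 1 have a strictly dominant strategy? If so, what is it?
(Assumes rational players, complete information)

No strictly dominant strategy exists for Player 1

Work:
A strategy strictly dominates another if it gives a strictly higher payoff against every opponent action. Compare each pair of P1's strategies column-by-column:
  A vs B: [1 vs 1, 7 vs 6] → A does not strictly dominate B (column X: 1 ≤ 1)
  B vs A: [1 vs 1, 6 vs 7] → B does not strictly dominate A (column X: 1 ≤ 1)
No single strategy strictly dominates all others → no strictly dominant strategy.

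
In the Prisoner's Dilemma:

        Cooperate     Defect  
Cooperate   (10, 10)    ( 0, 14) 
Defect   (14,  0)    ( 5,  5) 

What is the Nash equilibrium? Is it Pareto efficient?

(Defect, Defect) is NE; not Pareto efficient

Work:
Defect dominates Cooperate for both players:
If P2 cooperates: Defect (14) > Cooperate (10)
If P2 defects: Defect (5) > Cooperate (0)
NE: (Defect, Defect) with payoff (5, 5)
But (Cooperate, Cooperate) = (10, 10) Pareto dominates (5, 5)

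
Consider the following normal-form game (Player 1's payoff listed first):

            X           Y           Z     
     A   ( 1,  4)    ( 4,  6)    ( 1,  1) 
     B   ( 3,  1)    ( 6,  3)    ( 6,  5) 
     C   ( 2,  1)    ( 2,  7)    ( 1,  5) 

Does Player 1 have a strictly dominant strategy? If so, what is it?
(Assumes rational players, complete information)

Yes, Player 1's strictly dominant strategy is B

Work:
A strategy strictly dominates another if it gives a strictly higher payoff against every opponent action. Compare each pair of P1's strategies column-by-column:
  A vs B: [1 vs 3, 4 vs 6, 1 vs 6] → A does not strictly dominate B (column X: 1 ≤ 3)
  A vs C: [1 vs 2, 4 vs 2, 1 vs 1] → A does not strictly dominate C (column X: 1 ≤ 2)
  B vs A: [3 vs 1, 6 vs 4, 6 vs 1] → B strictly dominates A
  B vs C: [3 vs 2, 6 vs 2, 6 vs 1] → B strictly dominates C
  C vs A: [2 vs 1, 2 vs 4, 1 vs 1] → C does not strictly dominate A (column Y: 2 ≤ 4)
  C vs B: [2 vs 3, 2 vs 6, 1 vs 6] → C does not strictly dominate B (column X: 2 ≤ 3)
B strictly dominates every other strategy → strictly dominant.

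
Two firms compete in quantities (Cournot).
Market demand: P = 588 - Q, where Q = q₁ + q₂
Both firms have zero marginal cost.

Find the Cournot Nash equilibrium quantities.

q₁* = q₂* = 196.0; P* = 196.0

Work:
Profit: π_i = P·q_i = (a - q_i - q_j)·q_i
FOC: ∂π_i/∂q_i = a - 2q_i - q_j = 0
Reaction function: q_i = (588 - q_j)/2
Symmetry: q* = 588/3 = 196.0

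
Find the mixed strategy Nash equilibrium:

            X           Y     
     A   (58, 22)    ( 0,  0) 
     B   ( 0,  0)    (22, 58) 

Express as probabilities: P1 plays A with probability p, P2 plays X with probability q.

p = 0.725, q = 0.275

Work:
Find probabilities that make opponent indifferent:
P2 chooses q to make P1 indifferent between A and B
P1 chooses p to make P2 indifferent between X and Y
Mixed NE: P1 plays (A: 0.725, B: 0.275), P2 plays (X: 0.275, Y: 0.725)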